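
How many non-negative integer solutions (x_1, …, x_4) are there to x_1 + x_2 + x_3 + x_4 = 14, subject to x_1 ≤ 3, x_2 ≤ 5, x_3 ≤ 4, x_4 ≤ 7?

51

Without the upper bounds there are C(17,3) = 680 ways to split 14 among 4 variables.
Subtract solutions that violate a single cap (substitute x_i' = x_i − (cap_i+1)): x_1 ≥ 4 gives C(13,3) = 286; x_2 ≥ 6 gives C(11,3) = 165; x_3 ≥ 5 gives C(12,3) = 220; x_4 ≥ 8 gives C(9,3) = 84. Together 755.
Add back pairs where two caps are both exceeded: 35 + 56 + 10 + 20 + 1 + 4 = 126.
By inclusion–exclusion the count is 680 − 755 + 126 = 51.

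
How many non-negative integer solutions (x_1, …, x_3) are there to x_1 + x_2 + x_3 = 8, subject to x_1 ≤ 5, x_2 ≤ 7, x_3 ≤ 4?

28

By stars and bars, unrestricted non-negative solutions to x_1+…+x_3 = 8 number C(8+2,2) = 45.
Subtract solutions that violate a single cap (substitute x_i' = x_i − (cap_i+1)): x_1 ≥ 6 gives C(4,2) = 6; x_2 ≥ 8 gives C(2,2) = 1; x_3 ≥ 5 gives C(5,2) = 10. Together 17.
No two caps can be exceeded simultaneously, so the pair terms are all 0.
By inclusion–exclusion the count is 45 − 17 + 0 = 28.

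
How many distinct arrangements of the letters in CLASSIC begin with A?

Fix A in the first position and arrange the remaining 6 letters.
Those 6 letters have C appearing twice and S appearing twice, giving (6)!/(2!·2!) = 180.

180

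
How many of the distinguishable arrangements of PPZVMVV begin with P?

120

Fix P in the first position and arrange the remaining 6 letters.
Those 6 letters have V appearing 3 times, giving (6)!/(3!) = 120.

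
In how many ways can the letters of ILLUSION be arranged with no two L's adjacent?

There are 8!/(2!·2!) = 10080 arrangements of ILLUSION in total.
Arrangements with the L's together: treat LL as one letter, giving (7)!/(2!) = 2520.
Subtracting, 10080 − 2520 = 7560 arrangements keep the L's apart.

7560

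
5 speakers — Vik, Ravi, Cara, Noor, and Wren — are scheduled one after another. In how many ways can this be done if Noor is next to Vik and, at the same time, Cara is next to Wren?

24

Treat {Noor,Vik} as one block (2 orders) and {Cara,Wren} as another (2 orders).
That leaves 3 units to arrange: 2 × 2 × 3! = 4 × 6 = 24.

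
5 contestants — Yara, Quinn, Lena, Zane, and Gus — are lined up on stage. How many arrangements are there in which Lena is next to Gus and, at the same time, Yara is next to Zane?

24

Treat {Lena,Gus} as one block (2 orders) and {Yara,Zane} as another (2 orders).
That leaves 3 units to arrange: 2 × 2 × 3! = 4 × 6 = 24.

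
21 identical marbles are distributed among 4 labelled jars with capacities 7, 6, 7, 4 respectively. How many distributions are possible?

By stars and bars, unrestricted non-negative solutions to x_1+…+x_4 = 21 number C(21+3,3) = 2024.
Subtract solutions that violate a single cap (substitute x_i' = x_i − (cap_i+1)): x_1 ≥ 8 gives C(16,3) = 560; x_2 ≥ 7 gives C(17,3) = 680; x_3 ≥ 8 gives C(16,3) = 560; x_4 ≥ 5 gives C(19,3) = 969. Together 2769.
Add back pairs where two caps are both exceeded: 84 + 56 + 165 + 84 + 220 + 165 = 774.
Subtract triples: 0 + 4 + 1 + 4 = 9.
By inclusion–exclusion the count is 2024 − 2769 + 774 − 9 = 20.

20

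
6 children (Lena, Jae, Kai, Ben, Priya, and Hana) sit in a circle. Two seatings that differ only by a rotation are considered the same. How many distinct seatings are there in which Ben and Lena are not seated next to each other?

Without the restriction there are (5)! = 120 seatings.
Those with Ben next to Lena: fuse the pair into one unit and seat 5 units around a circle — 2·(4)! = 48.
Subtracting, 120 − 48 = 72.

72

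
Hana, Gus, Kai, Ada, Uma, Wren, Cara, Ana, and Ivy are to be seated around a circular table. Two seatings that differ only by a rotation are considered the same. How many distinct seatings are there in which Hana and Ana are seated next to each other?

Treat {Hana, Ana} as one unit (2 internal orders) and seat the resulting 8 units around the table: (7)! circular arrangements.
So 2 × (7)! = 2 × 5040 = 10080.

10080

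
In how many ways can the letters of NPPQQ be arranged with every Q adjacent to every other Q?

12

Treat the 2 copies of Q as a single block. The multiset to arrange is then {QQ, N, P, P}, 4 items in all.
That gives (4)!/(2!) = 12 arrangements.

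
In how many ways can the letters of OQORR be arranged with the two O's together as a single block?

Treat the 2 copies of O as a single block. The multiset to arrange is then {OO, Q, R, R}, 4 items in all.
That gives (4)!/(2!) = 12 arrangements.

12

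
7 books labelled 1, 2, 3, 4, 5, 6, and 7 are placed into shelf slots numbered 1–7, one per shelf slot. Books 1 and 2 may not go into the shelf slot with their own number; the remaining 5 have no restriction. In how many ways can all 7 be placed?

3720

Let Aᵢ (for i ∈ {1, 2}) be the placements that put book i in its forbidden shelf slot. Any j of these fix j positions, leaving (7−j)! ways to fill the rest, and there are C(2,j) ways to pick which j.
By inclusion–exclusion, the number of valid placements is Σ_{j=0}^{2} (−1)^j C(2,j)·(7−j)!.
Computing: 5040 − 1440 + 120 = 3720.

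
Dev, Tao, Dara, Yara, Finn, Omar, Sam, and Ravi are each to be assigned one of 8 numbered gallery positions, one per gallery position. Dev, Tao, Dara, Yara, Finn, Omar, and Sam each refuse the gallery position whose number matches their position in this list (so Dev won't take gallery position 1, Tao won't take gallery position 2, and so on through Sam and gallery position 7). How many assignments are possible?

Let Aᵢ (for 1 ≤ i ≤ 7) be the placements that put person i in their forbidden gallery position. Any j of these fix j positions, leaving (8−j)! ways to fill the rest, and there are C(7,j) ways to pick which j.
By inclusion–exclusion, the number of valid placements is Σ_{j=0}^{7} (−1)^j C(7,j)·(8−j)!.
Computing: 40320 − 35280 + 15120 − 4200 + 840 − 126 + 14 − 1 = 16687.

16687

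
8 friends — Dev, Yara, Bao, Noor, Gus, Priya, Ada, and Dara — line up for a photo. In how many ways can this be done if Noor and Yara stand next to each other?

10080

Place the 6 others and the Noor-Yara pair as 7 objects in a line; the pair has 2 internal arrangements.
That gives 2 × 7! = 2 × 5040 = 10080.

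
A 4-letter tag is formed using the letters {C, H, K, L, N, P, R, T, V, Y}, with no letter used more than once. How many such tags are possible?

This is a permutation of 4 out of 10: P(10,4) = 10!/6!.
10 × 9 × 8 × 7 = 5040.

5040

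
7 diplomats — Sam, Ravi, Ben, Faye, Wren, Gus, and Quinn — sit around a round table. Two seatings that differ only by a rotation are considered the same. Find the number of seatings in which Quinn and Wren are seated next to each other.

Glue Quinn and Wren into a block (2 internal orders). Seating 6 units around a circle gives (5)! arrangements.
So 2 × (5)! = 2 × 120 = 240.

240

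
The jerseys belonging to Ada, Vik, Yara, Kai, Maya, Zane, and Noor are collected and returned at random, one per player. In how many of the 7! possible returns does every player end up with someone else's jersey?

Count assignments avoiding every fixed point. For any j of the 7 players fixed to their old jersey, the other 7−j can be arranged in (7−j)! ways.
By inclusion–exclusion this is Σ_{j=0}^{7} (−1)^j C(7,j)·(7−j)!.
Computing: 5040 − 5040 + 2520 − 840 + 210 − 42 + 7 − 1 = 1854.

1854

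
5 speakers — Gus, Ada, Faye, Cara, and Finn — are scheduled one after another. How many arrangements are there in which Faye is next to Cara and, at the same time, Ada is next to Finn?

Treat {Faye,Cara} as one block (2 orders) and {Ada,Finn} as another (2 orders).
That leaves 3 units to arrange: 2 × 2 × 3! = 4 × 6 = 24.

24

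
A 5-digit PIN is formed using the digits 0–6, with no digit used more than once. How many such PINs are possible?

2520

This is a permutation of 5 out of 7: P(7,5) = 7!/2!.
That product is 7 × 6 × 5 × 4 × 3 = 2520.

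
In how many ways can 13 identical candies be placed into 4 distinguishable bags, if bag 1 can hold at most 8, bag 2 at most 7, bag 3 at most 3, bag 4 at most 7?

Without the upper bounds there are C(16,3) = 560 ways to split 13 among 4 bags.
Subtract solutions that violate a single cap (substitute x_i' = x_i − (cap_i+1)): x_1 ≥ 9 gives C(7,3) = 35; x_2 ≥ 8 gives C(8,3) = 56; x_3 ≥ 4 gives C(12,3) = 220; x_4 ≥ 8 gives C(8,3) = 56. Together 367.
Add back pairs where two caps are both exceeded: 0 + 1 + 0 + 4 + 0 + 4 = 9.
By inclusion–exclusion the count is 560 − 367 + 9 = 202.

202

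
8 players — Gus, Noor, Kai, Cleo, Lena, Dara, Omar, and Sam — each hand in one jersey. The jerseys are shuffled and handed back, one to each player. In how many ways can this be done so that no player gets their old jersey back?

Let Aᵢ be the assignments in which player i gets their old jersey. We want the size of the complement of A₁∪…∪A_8.
By inclusion–exclusion this is Σ_{j=0}^{8} (−1)^j C(8,j)·(8−j)!.
Computing: 40320 − 40320 + 20160 − 6720 + 1680 − 336 + 56 − 8 + 1 = 14833.

14833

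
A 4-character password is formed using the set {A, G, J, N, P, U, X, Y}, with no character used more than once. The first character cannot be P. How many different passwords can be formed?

1470

The first character has 8−1 = 7 choices (anything except P).
The remaining 3 characters are filled from the other 7 symbols without repetition: 7 × 6 × 5 = 210.
Total: 7 × 210 = 1470.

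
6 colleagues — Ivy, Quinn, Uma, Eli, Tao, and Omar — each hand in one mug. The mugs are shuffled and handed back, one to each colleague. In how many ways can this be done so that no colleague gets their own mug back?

This is the derangement count D_6: permutations of 6 items with no fixed point.
By inclusion–exclusion this is Σ_{j=0}^{6} (−1)^j C(6,j)·(6−j)!.
Computing: 720 − 720 + 360 − 120 + 30 − 6 + 1 = 265.

265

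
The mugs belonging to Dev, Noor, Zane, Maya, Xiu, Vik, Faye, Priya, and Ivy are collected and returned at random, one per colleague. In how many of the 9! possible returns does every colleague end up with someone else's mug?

Let Aᵢ be the assignments in which colleague i gets their own mug. We want the size of the complement of A₁∪…∪A_9.
By inclusion–exclusion this is Σ_{j=0}^{9} (−1)^j C(9,j)·(9−j)!.
Computing: 362880 − 362880 + 181440 − 60480 + 15120 − 3024 + 504 − 72 + 9 − 1 = 133496.

133496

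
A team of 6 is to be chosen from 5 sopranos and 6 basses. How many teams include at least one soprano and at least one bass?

Unrestricted: C(11,6) = 462 ways to pick any 6 of the 11.
Selections missing a whole group: no sopranos → C(6,6) = 1; no basses → C(5,6) = 0.
Both groups omitted at once is impossible, so 462 − 1 = 461.

461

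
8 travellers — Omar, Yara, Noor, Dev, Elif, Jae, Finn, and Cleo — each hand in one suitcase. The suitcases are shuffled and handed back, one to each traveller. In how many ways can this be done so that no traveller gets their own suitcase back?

This is the derangement count D_8: permutations of 8 items with no fixed point.
By inclusion–exclusion this is Σ_{j=0}^{8} (−1)^j C(8,j)·(8−j)!.
Computing: 40320 − 40320 + 20160 − 6720 + 1680 − 336 + 56 − 8 + 1 = 14833.

14833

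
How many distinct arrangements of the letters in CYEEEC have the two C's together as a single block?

Treat the 2 copies of C as a single block. The multiset to arrange is then {CC, E, E, E, Y}, 5 items in all.
That gives (5)!/(3!) = 20 arrangements.

20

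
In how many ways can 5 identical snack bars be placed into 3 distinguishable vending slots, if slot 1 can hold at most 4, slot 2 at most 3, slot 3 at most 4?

Without the upper bounds there are C(7,2) = 21 ways to split 5 among 3 vending slots.
Subtract solutions that violate a single cap (substitute x_i' = x_i − (cap_i+1)): x_1 ≥ 5 gives C(2,2) = 1; x_2 ≥ 4 gives C(3,2) = 3; x_3 ≥ 5 gives C(2,2) = 1. Together 5.
No two caps can be exceeded simultaneously, so the pair terms are all 0.
By inclusion–exclusion the count is 21 − 5 + 0 = 16.

16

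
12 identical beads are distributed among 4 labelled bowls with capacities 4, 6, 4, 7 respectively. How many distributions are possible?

136

By stars and bars, unrestricted non-negative solutions to x_1+…+x_4 = 12 number C(12+3,3) = 455.
Subtract solutions that violate a single cap (substitute x_i' = x_i − (cap_i+1)): x_1 ≥ 5 gives C(10,3) = 120; x_2 ≥ 7 gives C(8,3) = 56; x_3 ≥ 5 gives C(10,3) = 120; x_4 ≥ 8 gives C(7,3) = 35. Together 331.
Add back pairs where two caps are both exceeded: 1 + 10 + 0 + 1 + 0 + 0 = 12.
By inclusion–exclusion the count is 455 − 331 + 12 = 136.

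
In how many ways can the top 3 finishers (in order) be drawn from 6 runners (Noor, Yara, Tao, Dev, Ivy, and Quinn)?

This is an ordered selection of 3 from 6: P(6,3).
That gives 6 × 5 × 4 = 120.

120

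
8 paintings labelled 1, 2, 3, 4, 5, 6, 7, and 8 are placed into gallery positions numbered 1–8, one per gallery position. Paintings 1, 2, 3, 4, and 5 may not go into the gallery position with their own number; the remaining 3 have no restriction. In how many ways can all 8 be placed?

21234

Let Aᵢ (for 1 ≤ i ≤ 5) be the placements that put painting i in its forbidden gallery position. Any j of these fix j positions, leaving (8−j)! ways to fill the rest, and there are C(5,j) ways to pick which j.
By inclusion–exclusion, the number of valid placements is Σ_{j=0}^{5} (−1)^j C(5,j)·(8−j)!.
Computing: 40320 − 25200 + 7200 − 1200 + 120 − 6 = 21234.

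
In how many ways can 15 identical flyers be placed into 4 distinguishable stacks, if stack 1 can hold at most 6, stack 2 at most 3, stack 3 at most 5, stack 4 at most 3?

Ignoring the caps, the number of non-negative solutions to x_1+…+x_4 = 15 is C(18,3) = 816.
Subtract solutions that violate a single cap (substitute x_i' = x_i − (cap_i+1)): x_1 ≥ 7 gives C(11,3) = 165; x_2 ≥ 4 gives C(14,3) = 364; x_3 ≥ 6 gives C(12,3) = 220; x_4 ≥ 4 gives C(14,3) = 364. Together 1113.
Add back pairs where two caps are both exceeded: 35 + 10 + 35 + 56 + 120 + 56 = 312.
Subtract triples: 0 + 1 + 0 + 4 = 5.
By inclusion–exclusion the count is 816 − 1113 + 312 − 5 = 10.

10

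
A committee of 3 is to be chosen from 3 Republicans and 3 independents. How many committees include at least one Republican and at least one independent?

18

Total 3-person selections from all 6: C(6,3) = 20.
Selections missing a whole group: no Republicans → C(3,3) = 1; no independents → C(3,3) = 1.
Both groups omitted at once is impossible, so 20 − 2 = 18.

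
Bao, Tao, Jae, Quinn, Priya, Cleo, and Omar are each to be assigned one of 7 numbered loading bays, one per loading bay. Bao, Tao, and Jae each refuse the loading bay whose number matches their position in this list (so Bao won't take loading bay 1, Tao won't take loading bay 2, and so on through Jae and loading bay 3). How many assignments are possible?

3216

Let Aᵢ (for i ∈ {1, 2, 3}) be the placements that put person i in their forbidden loading bay. Any j of these fix j positions, leaving (7−j)! ways to fill the rest, and there are C(3,j) ways to pick which j.
By inclusion–exclusion, the number of valid placements is Σ_{j=0}^{3} (−1)^j C(3,j)·(7−j)!.
Computing: 5040 − 2160 + 360 − 24 = 3216.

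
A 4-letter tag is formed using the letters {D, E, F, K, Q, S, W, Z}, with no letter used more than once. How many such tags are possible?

1680

This is a permutation of 4 out of 8: P(8,4) = 8!/4!.
That product is 8 × 7 × 6 × 5 = 1680.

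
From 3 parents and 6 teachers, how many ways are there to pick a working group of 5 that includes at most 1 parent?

Split by how many parents are chosen (0 through 1).
Sum: C(3,0)·C(6,5) + C(3,1)·C(6,4) = 6 + 45 = 51.

51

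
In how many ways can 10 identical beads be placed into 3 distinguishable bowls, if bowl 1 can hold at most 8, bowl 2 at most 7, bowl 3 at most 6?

47

Without the upper bounds there are C(12,2) = 66 ways to split 10 among 3 bowls.
Subtract solutions that violate a single cap (substitute x_i' = x_i − (cap_i+1)): x_1 ≥ 9 gives C(3,2) = 3; x_2 ≥ 8 gives C(4,2) = 6; x_3 ≥ 7 gives C(5,2) = 10. Together 19.
No two caps can be exceeded simultaneously, so the pair terms are all 0.
By inclusion–exclusion the count is 66 − 19 + 0 = 47.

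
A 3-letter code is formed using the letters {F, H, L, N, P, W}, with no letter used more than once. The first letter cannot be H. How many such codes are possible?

The first letter has 6−1 = 5 choices (anything except H).
The remaining 2 letters are filled from the other 5 symbols without repetition: 5 × 4 = 20.
Total: 5 × 20 = 100.

100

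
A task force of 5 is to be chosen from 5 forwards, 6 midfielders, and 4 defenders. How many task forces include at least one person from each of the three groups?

2170

Total 5-person selections from all 15: C(15,5) = 3003.
Selections missing a whole group: no forwards → C(10,5) = 252; no midfielders → C(9,5) = 126; no defenders → C(11,5) = 462.
Add back selections omitting two groups (i.e. drawn from a single group): C(5,5) + C(6,5) + C(4,5) = 7.
By inclusion–exclusion: 3003 − 840 + 7 = 2170.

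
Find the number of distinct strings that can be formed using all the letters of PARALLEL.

3360

PARALLEL has 8 letters with A appearing twice and L appearing 3 times.
The number of distinct arrangements is 8!/(3!·2!) = 40320/12 = 3360.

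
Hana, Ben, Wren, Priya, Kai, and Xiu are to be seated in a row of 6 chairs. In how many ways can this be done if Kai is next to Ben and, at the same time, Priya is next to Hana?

96

Treat {Kai,Ben} as one block (2 orders) and {Priya,Hana} as another (2 orders).
That leaves 4 units to arrange: 2 × 2 × 4! = 4 × 24 = 96.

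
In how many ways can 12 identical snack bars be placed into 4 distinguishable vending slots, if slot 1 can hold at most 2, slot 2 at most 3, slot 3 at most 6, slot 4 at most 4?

19

By stars and bars, unrestricted non-negative solutions to x_1+…+x_4 = 12 number C(12+3,3) = 455.
Subtract solutions that violate a single cap (substitute x_i' = x_i − (cap_i+1)): x_1 ≥ 3 gives C(12,3) = 220; x_2 ≥ 4 gives C(11,3) = 165; x_3 ≥ 7 gives C(8,3) = 56; x_4 ≥ 5 gives C(10,3) = 120. Together 561.
Add back pairs where two caps are both exceeded: 56 + 10 + 35 + 4 + 20 + 1 = 126.
Subtract triples: 0 + 1 + 0 + 0 = 1.
By inclusion–exclusion the count is 455 − 561 + 126 − 1 = 19.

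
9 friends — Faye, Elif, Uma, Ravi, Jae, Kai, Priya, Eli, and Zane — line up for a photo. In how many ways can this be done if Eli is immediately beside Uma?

80640

Treat {Eli, Uma} as a single unit. There are 8 units to order, and the pair itself can be ordered 2 ways.
That gives 2 × 8! = 2 × 40320 = 80640.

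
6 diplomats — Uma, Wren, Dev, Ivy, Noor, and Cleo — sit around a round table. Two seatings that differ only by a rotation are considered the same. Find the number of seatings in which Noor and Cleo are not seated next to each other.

72

Without the restriction there are (5)! = 120 seatings.
Those with Noor next to Cleo: fuse the pair into one unit and seat 5 units around a circle — 2·(4)! = 48.
Subtracting, 120 − 48 = 72.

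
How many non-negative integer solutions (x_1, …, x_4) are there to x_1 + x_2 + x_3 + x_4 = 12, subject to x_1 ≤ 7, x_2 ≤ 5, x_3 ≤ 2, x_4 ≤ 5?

77

Ignoring the caps, the number of non-negative solutions to x_1+…+x_4 = 12 is C(15,3) = 455.
Subtract solutions that violate a single cap (substitute x_i' = x_i − (cap_i+1)): x_1 ≥ 8 gives C(7,3) = 35; x_2 ≥ 6 gives C(9,3) = 84; x_3 ≥ 3 gives C(12,3) = 220; x_4 ≥ 6 gives C(9,3) = 84. Together 423.
Add back pairs where two caps are both exceeded: 0 + 4 + 0 + 20 + 1 + 20 = 45.
By inclusion–exclusion the count is 455 − 423 + 45 = 77.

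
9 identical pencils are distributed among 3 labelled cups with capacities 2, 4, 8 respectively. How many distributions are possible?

Ignoring the caps, the number of non-negative solutions to x_1+…+x_3 = 9 is C(11,2) = 55.
Subtract solutions that violate a single cap (substitute x_i' = x_i − (cap_i+1)): x_1 ≥ 3 gives C(8,2) = 28; x_2 ≥ 5 gives C(6,2) = 15; x_3 ≥ 9 gives C(2,2) = 1. Together 44.
Add back pairs where two caps are both exceeded: 3 + 0 + 0 = 3.
By inclusion–exclusion the count is 55 − 44 + 3 = 14.

14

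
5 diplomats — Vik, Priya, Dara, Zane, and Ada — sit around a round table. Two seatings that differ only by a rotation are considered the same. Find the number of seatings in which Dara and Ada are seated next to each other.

Glue Dara and Ada into a block (2 internal orders). Seating 4 units around a circle gives (3)! arrangements.
So 2 × (3)! = 2 × 6 = 12.

12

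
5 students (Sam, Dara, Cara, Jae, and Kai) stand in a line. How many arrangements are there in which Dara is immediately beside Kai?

48

Treat {Dara, Kai} as a single unit. There are 4 units to order, and the pair itself can be ordered 2 ways.
That gives 2 × 4! = 2 × 24 = 48.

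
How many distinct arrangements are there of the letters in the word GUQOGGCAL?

Letter multiplicities in GUQOGGCAL: A×1, C×1, G×3, L×1, O×1, Q×1, U×1.
The number of distinct arrangements is 9!/(3!) = 362880/6 = 60480.

60480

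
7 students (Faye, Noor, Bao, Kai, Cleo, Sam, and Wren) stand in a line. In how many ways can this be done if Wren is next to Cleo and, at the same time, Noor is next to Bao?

480

Treat {Wren,Cleo} as one block (2 orders) and {Noor,Bao} as another (2 orders).
That leaves 5 units to arrange: 2 × 2 × 5! = 4 × 120 = 480.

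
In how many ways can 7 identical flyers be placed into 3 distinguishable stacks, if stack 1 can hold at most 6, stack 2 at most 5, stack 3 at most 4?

26

By stars and bars, unrestricted non-negative solutions to x_1+…+x_3 = 7 number C(7+2,2) = 36.
Subtract solutions that violate a single cap (substitute x_i' = x_i − (cap_i+1)): x_1 ≥ 7 gives C(2,2) = 1; x_2 ≥ 6 gives C(3,2) = 3; x_3 ≥ 5 gives C(4,2) = 6. Together 10.
No two caps can be exceeded simultaneously, so the pair terms are all 0.
By inclusion–exclusion the count is 36 − 10 + 0 = 26.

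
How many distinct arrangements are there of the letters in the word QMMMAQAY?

QMMMAQAY has 8 letters with A appearing twice, M appearing 3 times, and Q appearing twice.
The number of distinct arrangements is 8!/(3!·2!·2!) = 40320/24 = 1680.

1680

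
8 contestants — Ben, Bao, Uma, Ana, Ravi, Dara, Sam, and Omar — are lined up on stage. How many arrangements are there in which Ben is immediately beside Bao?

10080

Treat {Ben, Bao} as a single unit. There are 7 units to order, and the pair itself can be ordered 2 ways.
So the count is 2·(7)! = 10080.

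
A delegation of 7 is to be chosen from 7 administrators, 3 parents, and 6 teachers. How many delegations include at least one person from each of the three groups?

Total 7-person selections from all 16: C(16,7) = 11440.
Selections missing a whole group: no administrators → C(9,7) = 36; no parents → C(13,7) = 1716; no teachers → C(10,7) = 120.
Add back selections omitting two groups (i.e. drawn from a single group): C(7,7) + C(3,7) + C(6,7) = 1.
By inclusion–exclusion: 11440 − 1872 + 1 = 9569.

9569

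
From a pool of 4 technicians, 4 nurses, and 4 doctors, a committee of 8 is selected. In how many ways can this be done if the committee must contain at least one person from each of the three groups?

Unrestricted: C(12,8) = 495 ways to pick any 8 of the 12.
Selections missing a whole group: no technicians → C(8,8) = 1; no nurses → C(8,8) = 1; no doctors → C(8,8) = 1.
Add back selections omitting two groups (i.e. drawn from a single group): C(4,8) + C(4,8) + C(4,8) = 0.
By inclusion–exclusion: 495 − 3 + 0 = 492.

492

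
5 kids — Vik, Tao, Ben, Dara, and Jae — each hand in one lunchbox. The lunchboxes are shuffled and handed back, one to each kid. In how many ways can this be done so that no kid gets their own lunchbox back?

44

Count assignments avoiding every fixed point. For any j of the 5 kids fixed to their own lunchbox, the other 5−j can be arranged in (5−j)! ways.
By inclusion–exclusion this is Σ_{j=0}^{5} (−1)^j C(5,j)·(5−j)!.
Computing: 120 − 120 + 60 − 20 + 5 − 1 = 44.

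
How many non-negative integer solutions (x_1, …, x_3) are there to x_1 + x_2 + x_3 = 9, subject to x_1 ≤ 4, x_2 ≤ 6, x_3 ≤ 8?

33

Without the upper bounds there are C(11,2) = 55 ways to split 9 among 3 variables.
Subtract solutions that violate a single cap (substitute x_i' = x_i − (cap_i+1)): x_1 ≥ 5 gives C(6,2) = 15; x_2 ≥ 7 gives C(4,2) = 6; x_3 ≥ 9 gives C(2,2) = 1. Together 22.
No two caps can be exceeded simultaneously, so the pair terms are all 0.
By inclusion–exclusion the count is 55 − 22 + 0 = 33.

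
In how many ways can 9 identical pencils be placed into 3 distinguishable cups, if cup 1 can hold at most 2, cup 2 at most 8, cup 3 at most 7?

Without the upper bounds there are C(11,2) = 55 ways to split 9 among 3 cups.
Subtract solutions that violate a single cap (substitute x_i' = x_i − (cap_i+1)): x_1 ≥ 3 gives C(8,2) = 28; x_2 ≥ 9 gives C(2,2) = 1; x_3 ≥ 8 gives C(3,2) = 3. Together 32.
No two caps can be exceeded simultaneously, so the pair terms are all 0.
By inclusion–exclusion the count is 55 − 32 + 0 = 23.

23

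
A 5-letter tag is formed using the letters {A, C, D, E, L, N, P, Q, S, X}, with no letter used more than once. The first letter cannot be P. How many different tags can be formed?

The first letter has 10−1 = 9 choices (anything except P).
The remaining 4 letters are filled from the other 9 symbols without repetition: 9 × 8 × 7 × 6 = 3024.
Total: 9 × 3024 = 27216.

27216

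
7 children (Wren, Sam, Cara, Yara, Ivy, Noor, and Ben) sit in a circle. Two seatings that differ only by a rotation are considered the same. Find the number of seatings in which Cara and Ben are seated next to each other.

Glue Cara and Ben into a block (2 internal orders). Seating 6 units around a circle gives (5)! arrangements.
So 2 × (5)! = 2 × 120 = 240.

240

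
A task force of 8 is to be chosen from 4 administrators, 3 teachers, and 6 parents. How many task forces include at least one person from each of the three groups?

Total 8-person selections from all 13: C(13,8) = 1287.
Subtract selections that omit an entire group: no administrators → C(9,8) = 9; no teachers → C(10,8) = 45; no parents → C(7,8) = 0.
Add back selections omitting two groups (i.e. drawn from a single group): C(4,8) + C(3,8) + C(6,8) = 0.
By inclusion–exclusion: 1287 − 54 + 0 = 1233.

1233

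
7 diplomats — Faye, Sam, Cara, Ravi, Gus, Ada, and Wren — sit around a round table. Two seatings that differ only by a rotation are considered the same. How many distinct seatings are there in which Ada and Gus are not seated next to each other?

Without the restriction there are (6)! = 720 seatings.
Seatings with Ada beside Gus: treat them as a block with 2 internal orders, giving 2 × (5)! = 240.
Subtracting, 720 − 240 = 480.

480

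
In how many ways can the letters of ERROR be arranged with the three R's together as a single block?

6

Treat the 3 copies of R as a single block. The multiset to arrange is then {RRR, E, O}, 3 items in all.
All 3 items are distinct, so there are (3)! = 6 arrangements.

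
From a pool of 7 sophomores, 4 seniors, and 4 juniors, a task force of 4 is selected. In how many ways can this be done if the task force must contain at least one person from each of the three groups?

Unrestricted: C(15,4) = 1365 ways to pick any 4 of the 15.
Selections missing a whole group: no sophomores → C(8,4) = 70; no seniors → C(11,4) = 330; no juniors → C(11,4) = 330.
Add back selections omitting two groups (i.e. drawn from a single group): C(7,4) + C(4,4) + C(4,4) = 37.
By inclusion–exclusion: 1365 − 730 + 37 = 672.

672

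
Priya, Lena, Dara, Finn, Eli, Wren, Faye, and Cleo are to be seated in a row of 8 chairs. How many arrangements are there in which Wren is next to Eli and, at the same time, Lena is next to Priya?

Treat {Wren,Eli} as one block (2 orders) and {Lena,Priya} as another (2 orders).
That leaves 6 units to arrange: 2 × 2 × 6! = 4 × 720 = 2880.

2880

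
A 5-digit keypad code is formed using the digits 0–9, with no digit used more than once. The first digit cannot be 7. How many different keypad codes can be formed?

27216

The first digit has 10−1 = 9 choices (anything except 7).
The remaining 4 digits are filled from the other 9 symbols without repetition: 9 × 8 × 7 × 6 = 3024.
Total: 9 × 3024 = 27216.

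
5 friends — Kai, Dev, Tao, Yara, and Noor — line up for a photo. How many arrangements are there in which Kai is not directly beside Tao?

There are 5! = 120 arrangements in all. If Kai and Tao are adjacent, merging them into one block gives 2·(4)! = 48 arrangements.
Complementary counting: 120 − 48 = 72.

72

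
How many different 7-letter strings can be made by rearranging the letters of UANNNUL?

Letter multiplicities in UANNNUL: A×1, L×1, N×3, U×2.
The number of distinct arrangements is 7!/(3!·2!) = 5040/12 = 420.

420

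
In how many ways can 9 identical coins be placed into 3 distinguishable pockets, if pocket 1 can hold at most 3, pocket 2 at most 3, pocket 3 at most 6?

By stars and bars, unrestricted non-negative solutions to x_1+…+x_3 = 9 number C(9+2,2) = 55.
Subtract solutions that violate a single cap (substitute x_i' = x_i − (cap_i+1)): x_1 ≥ 4 gives C(7,2) = 21; x_2 ≥ 4 gives C(7,2) = 21; x_3 ≥ 7 gives C(4,2) = 6. Together 48.
Add back pairs where two caps are both exceeded: 3 + 0 + 0 = 3.
By inclusion–exclusion the count is 55 − 48 + 3 = 10.

10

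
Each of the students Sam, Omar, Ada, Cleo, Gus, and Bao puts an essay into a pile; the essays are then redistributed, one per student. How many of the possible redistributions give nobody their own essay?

265

This is the derangement count D_6: permutations of 6 items with no fixed point.
By inclusion–exclusion this is Σ_{j=0}^{6} (−1)^j C(6,j)·(6−j)!.
Computing: 720 − 720 + 360 − 120 + 30 − 6 + 1 = 265.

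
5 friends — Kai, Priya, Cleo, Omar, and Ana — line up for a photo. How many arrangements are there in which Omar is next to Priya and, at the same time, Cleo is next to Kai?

24

Treat {Omar,Priya} as one block (2 orders) and {Cleo,Kai} as another (2 orders).
That leaves 3 units to arrange: 2 × 2 × 3! = 4 × 6 = 24.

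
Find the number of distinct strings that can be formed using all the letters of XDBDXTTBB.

7560

Letter multiplicities in XDBDXTTBB: B×3, D×2, T×2, X×2.
Dividing 9! = 362880 by 3!·2!·2!·2! = 48 for the repeated letters gives 7560.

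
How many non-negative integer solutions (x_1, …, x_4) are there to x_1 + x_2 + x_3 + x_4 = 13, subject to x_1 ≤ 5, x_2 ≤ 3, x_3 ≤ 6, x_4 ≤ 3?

By stars and bars, unrestricted non-negative solutions to x_1+…+x_4 = 13 number C(13+3,3) = 560.
Subtract solutions that violate a single cap (substitute x_i' = x_i − (cap_i+1)): x_1 ≥ 6 gives C(10,3) = 120; x_2 ≥ 4 gives C(12,3) = 220; x_3 ≥ 7 gives C(9,3) = 84; x_4 ≥ 4 gives C(12,3) = 220. Together 644.
Add back pairs where two caps are both exceeded: 20 + 1 + 20 + 10 + 56 + 10 = 117.
By inclusion–exclusion the count is 560 − 644 + 117 = 33.

33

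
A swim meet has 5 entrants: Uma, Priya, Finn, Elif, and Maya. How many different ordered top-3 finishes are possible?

60

There are 5 choices for 1st place, 4 for 2nd, and 3 for 3rd.
That gives 5 × 4 × 3 = 60.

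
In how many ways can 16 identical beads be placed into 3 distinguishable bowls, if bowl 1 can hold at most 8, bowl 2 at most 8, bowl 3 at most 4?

15

By stars and bars, unrestricted non-negative solutions to x_1+…+x_3 = 16 number C(16+2,2) = 153.
Subtract solutions that violate a single cap (substitute x_i' = x_i − (cap_i+1)): x_1 ≥ 9 gives C(9,2) = 36; x_2 ≥ 9 gives C(9,2) = 36; x_3 ≥ 5 gives C(13,2) = 78. Together 150.
Add back pairs where two caps are both exceeded: 0 + 6 + 6 = 12.
By inclusion–exclusion the count is 153 − 150 + 12 = 15.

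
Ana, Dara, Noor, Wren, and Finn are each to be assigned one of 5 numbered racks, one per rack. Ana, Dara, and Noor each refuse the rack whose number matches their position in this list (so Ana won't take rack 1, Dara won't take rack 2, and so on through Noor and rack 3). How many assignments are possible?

64

Let Aᵢ (for i ∈ {1, 2, 3}) be the placements that put person i in their forbidden rack. Any j of these fix j positions, leaving (5−j)! ways to fill the rest, and there are C(3,j) ways to pick which j.
By inclusion–exclusion, the number of valid placements is Σ_{j=0}^{3} (−1)^j C(3,j)·(5−j)!.
Computing: 120 − 72 + 18 − 2 = 64.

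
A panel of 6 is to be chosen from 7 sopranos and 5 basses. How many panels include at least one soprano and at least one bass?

Total 6-person selections from all 12: C(12,6) = 924.
Subtract selections that omit an entire group: no sopranos → C(5,6) = 0; no basses → C(7,6) = 7.
Both groups omitted at once is impossible, so 924 − 7 = 917.

917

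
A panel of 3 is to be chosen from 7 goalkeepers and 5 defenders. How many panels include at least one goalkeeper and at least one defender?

With no constraint there are C(12,3) = 220 possible selections.
Subtract selections that omit an entire group: no goalkeepers → C(5,3) = 10; no defenders → C(7,3) = 35.
Both groups omitted at once is impossible, so 220 − 45 = 175.

175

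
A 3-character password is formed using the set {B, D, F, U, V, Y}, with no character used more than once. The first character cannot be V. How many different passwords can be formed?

The first character has 6−1 = 5 choices (anything except V).
The remaining 2 characters are filled from the other 5 symbols without repetition: 5 × 4 = 20.
Total: 5 × 20 = 100.

100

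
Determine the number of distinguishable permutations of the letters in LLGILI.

60

The 6 letters of LLGILI have repeats: I appearing twice and L appearing 3 times.
So there are 6! / (3!·2!) = 60 distinguishable arrangements.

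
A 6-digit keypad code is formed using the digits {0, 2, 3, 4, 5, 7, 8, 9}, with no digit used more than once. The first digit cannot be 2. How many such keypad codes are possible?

The first digit has 8−1 = 7 choices (anything except 2).
The remaining 5 digits are filled from the other 7 symbols without repetition: 7 × 6 × 5 × 4 × 3 = 2520.
Total: 7 × 2520 = 17640.

17640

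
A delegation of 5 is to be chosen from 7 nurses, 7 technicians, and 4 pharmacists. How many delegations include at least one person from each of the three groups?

With no constraint there are C(18,5) = 8568 possible selections.
Selections missing a whole group: no nurses → C(11,5) = 462; no technicians → C(11,5) = 462; no pharmacists → C(14,5) = 2002.
Add back selections omitting two groups (i.e. drawn from a single group): C(7,5) + C(7,5) + C(4,5) = 42.
By inclusion–exclusion: 8568 − 2926 + 42 = 5684.

5684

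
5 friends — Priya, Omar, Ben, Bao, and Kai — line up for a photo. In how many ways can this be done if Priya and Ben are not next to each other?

72

There are 5! = 120 arrangements in all. If Priya and Ben are adjacent, merging them into one block gives 2·(4)! = 48 arrangements.
Complementary counting: 120 − 48 = 72.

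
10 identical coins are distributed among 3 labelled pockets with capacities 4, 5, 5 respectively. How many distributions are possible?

Without the upper bounds there are C(12,2) = 66 ways to split 10 among 3 pockets.
Subtract solutions that violate a single cap (substitute x_i' = x_i − (cap_i+1)): x_1 ≥ 5 gives C(7,2) = 21; x_2 ≥ 6 gives C(6,2) = 15; x_3 ≥ 6 gives C(6,2) = 15. Together 51.
No two caps can be exceeded simultaneously, so the pair terms are all 0.
By inclusion–exclusion the count is 66 − 51 + 0 = 15.

15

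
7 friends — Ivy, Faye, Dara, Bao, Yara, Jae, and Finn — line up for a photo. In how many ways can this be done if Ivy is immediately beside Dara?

1440

Treat {Ivy, Dara} as a single unit. There are 6 units to order, and the pair itself can be ordered 2 ways.
So the count is 2·(6)! = 1440.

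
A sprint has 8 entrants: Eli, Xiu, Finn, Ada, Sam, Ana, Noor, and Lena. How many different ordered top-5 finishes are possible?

6720

This is an ordered selection of 5 from 8: P(8,5).
That gives 8 × 7 × 6 × 5 × 4 = 6720.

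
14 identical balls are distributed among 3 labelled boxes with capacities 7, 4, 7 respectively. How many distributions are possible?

Ignoring the caps, the number of non-negative solutions to x_1+…+x_3 = 14 is C(16,2) = 120.
Subtract solutions that violate a single cap (substitute x_i' = x_i − (cap_i+1)): x_1 ≥ 8 gives C(8,2) = 28; x_2 ≥ 5 gives C(11,2) = 55; x_3 ≥ 8 gives C(8,2) = 28. Together 111.
Add back pairs where two caps are both exceeded: 3 + 0 + 3 = 6.
By inclusion–exclusion the count is 120 − 111 + 6 = 15.

15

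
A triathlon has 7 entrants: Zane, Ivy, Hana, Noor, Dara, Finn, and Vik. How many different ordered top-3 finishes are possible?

210

There are 7 choices for 1st place, 6 for 2nd, and 5 for 3rd.
That gives 7 × 6 × 5 = 210.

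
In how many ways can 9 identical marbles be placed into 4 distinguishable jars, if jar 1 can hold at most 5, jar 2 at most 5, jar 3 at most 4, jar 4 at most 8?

144

Without the upper bounds there are C(12,3) = 220 ways to split 9 among 4 jars.
Subtract solutions that violate a single cap (substitute x_i' = x_i − (cap_i+1)): x_1 ≥ 6 gives C(6,3) = 20; x_2 ≥ 6 gives C(6,3) = 20; x_3 ≥ 5 gives C(7,3) = 35; x_4 ≥ 9 gives C(3,3) = 1. Together 76.
No two caps can be exceeded simultaneously, so the pair terms are all 0.
By inclusion–exclusion the count is 220 − 76 + 0 = 144.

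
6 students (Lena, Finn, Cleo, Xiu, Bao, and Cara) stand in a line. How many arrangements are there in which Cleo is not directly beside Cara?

There are 6! = 720 arrangements in all. If Cleo and Cara are adjacent, merging them into one block gives 2·(5)! = 240 arrangements.
Complementary counting: 720 − 240 = 480.

480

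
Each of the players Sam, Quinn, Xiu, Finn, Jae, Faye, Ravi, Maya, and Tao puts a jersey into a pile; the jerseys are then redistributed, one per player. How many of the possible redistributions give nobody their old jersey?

133496

Let Aᵢ be the assignments in which player i gets their old jersey. We want the size of the complement of A₁∪…∪A_9.
By inclusion–exclusion this is Σ_{j=0}^{9} (−1)^j C(9,j)·(9−j)!.
Computing: 362880 − 362880 + 181440 − 60480 + 15120 − 3024 + 504 − 72 + 9 − 1 = 133496.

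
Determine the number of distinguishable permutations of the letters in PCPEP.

20

The 5 letters of PCPEP have repeats: P appearing 3 times.
The number of distinct arrangements is 5!/(3!) = 120/6 = 20.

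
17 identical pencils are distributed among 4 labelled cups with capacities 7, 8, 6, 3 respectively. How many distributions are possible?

Ignoring the caps, the number of non-negative solutions to x_1+…+x_4 = 17 is C(20,3) = 1140.
Subtract solutions that violate a single cap (substitute x_i' = x_i − (cap_i+1)): x_1 ≥ 8 gives C(12,3) = 220; x_2 ≥ 9 gives C(11,3) = 165; x_3 ≥ 7 gives C(13,3) = 286; x_4 ≥ 4 gives C(16,3) = 560. Together 1231.
Add back pairs where two caps are both exceeded: 1 + 10 + 56 + 4 + 35 + 84 = 190.
By inclusion–exclusion the count is 1140 − 1231 + 190 = 99.

99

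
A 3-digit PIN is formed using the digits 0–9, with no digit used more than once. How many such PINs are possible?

720

This is a permutation of 3 out of 10: P(10,3) = 10!/7!.
10 × 9 × 8 = 720.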